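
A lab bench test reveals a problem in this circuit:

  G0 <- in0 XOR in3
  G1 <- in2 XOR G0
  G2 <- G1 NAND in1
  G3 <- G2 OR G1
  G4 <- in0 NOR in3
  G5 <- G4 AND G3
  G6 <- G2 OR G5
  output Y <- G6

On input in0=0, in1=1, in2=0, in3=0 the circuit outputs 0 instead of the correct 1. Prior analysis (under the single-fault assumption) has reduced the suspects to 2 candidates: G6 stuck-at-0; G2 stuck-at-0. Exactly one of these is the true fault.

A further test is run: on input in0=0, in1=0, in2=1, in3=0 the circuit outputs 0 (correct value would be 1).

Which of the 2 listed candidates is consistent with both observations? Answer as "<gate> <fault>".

G6 stuck-at-0

Evaluate each candidate on input in0=0, in1=0, in2=1, in3=0:
  G6 stuck-at-0: G0=0, G1=1, G2=1, G3=1, G4=1, G5=1, G6=0 [stuck-at-0] → 0 — matches
  G2 stuck-at-0: G0=0, G1=1, G2=0 [stuck-at-0], G3=1, G4=1, G5=1, G6=1 → 1 — eliminated
Only G6 stuck-at-0 reproduces the observed 0.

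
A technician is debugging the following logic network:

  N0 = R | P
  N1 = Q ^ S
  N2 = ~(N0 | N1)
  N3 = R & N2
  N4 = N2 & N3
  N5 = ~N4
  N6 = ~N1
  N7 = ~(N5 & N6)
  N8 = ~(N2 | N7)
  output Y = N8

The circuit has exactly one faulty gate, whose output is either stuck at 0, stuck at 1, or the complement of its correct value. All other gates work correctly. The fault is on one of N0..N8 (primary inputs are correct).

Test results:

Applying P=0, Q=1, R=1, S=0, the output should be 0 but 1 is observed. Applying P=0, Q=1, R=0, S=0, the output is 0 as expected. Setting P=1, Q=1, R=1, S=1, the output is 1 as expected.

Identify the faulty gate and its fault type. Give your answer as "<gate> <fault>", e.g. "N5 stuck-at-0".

Fault-free values for test 1 (P=0, Q=1, R=1, S=0): N0=1, N1=1, N2=0, N3=0, N4=0, N5=1, N6=0, N7=1, N8=0, giving Y=0. Observed 1.
Test 1: faults giving observed 1 are {N1 stuck-at-0, N1 inverted output, N6 stuck-at-1, N6 inverted output, N7 stuck-at-0, N7 inverted output, N8 stuck-at-1, N8 inverted output}.
Test 2 (P=0, Q=1, R=0, S=0): fault-free N0=0, N1=1, N2=0, N3=0, N4=0, N5=1, N6=0, N7=1, N8=0 → 0; observed 0. Eliminates N6 stuck-at-1, N6 inverted output, N7 stuck-at-0, N7 inverted output, N8 stuck-at-1, N8 inverted output.
Test 3 (P=1, Q=1, R=1, S=1): fault-free N0=1, N1=0, N2=0, N3=0, N4=0, N5=1, N6=1, N7=0, N8=1 → 1; observed 1. Eliminates N1 inverted output.
Only N1 stuck-at-0 is consistent with every test.

N1 stuck-at-0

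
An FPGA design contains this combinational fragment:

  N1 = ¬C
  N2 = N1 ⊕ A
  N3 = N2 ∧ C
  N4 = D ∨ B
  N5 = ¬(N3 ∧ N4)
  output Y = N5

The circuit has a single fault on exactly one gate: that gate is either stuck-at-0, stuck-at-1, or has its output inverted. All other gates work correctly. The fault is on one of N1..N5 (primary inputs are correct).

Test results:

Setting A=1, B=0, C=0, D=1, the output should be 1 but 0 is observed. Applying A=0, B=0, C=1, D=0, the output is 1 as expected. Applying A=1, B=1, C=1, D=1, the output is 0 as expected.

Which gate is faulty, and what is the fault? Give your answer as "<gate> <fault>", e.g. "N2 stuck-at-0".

Fault-free values for test 1 (A=1, B=0, C=0, D=1): N1=1, N2=0, N3=0, N4=1, N5=1, giving Y=1. Observed 0.
Test 1: faults giving observed 0 are {N3 stuck-at-1, N3 inverted output, N5 stuck-at-0, N5 inverted output}.
Test 2 (A=0, B=0, C=1, D=0): fault-free N1=0, N2=0, N3=0, N4=0, N5=1 → 1; observed 1. Eliminates N5 stuck-at-0, N5 inverted output.
Test 3 (A=1, B=1, C=1, D=1): fault-free N1=0, N2=1, N3=1, N4=1, N5=0 → 0; observed 0. Eliminates N3 inverted output.
Only N3 stuck-at-1 is consistent with every test.

N3 stuck-at-1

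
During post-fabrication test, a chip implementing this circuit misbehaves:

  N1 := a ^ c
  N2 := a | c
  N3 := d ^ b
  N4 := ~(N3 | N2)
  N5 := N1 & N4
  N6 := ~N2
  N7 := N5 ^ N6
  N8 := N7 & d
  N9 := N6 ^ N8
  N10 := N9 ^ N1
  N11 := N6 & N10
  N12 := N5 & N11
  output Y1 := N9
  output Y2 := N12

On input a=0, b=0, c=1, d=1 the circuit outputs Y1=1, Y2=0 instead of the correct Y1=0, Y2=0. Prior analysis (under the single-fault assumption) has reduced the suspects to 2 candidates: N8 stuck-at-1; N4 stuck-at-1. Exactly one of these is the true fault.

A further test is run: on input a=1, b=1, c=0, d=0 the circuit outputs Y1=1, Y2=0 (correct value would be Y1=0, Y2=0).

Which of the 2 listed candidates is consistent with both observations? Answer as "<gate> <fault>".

Evaluate each candidate on input a=1, b=1, c=0, d=0:
  N8 stuck-at-1: N1=1, N2=1, N3=1, N4=0, N5=0, N6=0, N7=0, N8=1 [stuck-at-1], N9=1, N10=0, N11=0, N12=0 → Y1=1, Y2=0 — matches
  N4 stuck-at-1: N1=1, N2=1, N3=1, N4=1 [stuck-at-1], N5=1, N6=0, N7=1, N8=0, N9=0, N10=1, N11=0, N12=0 → Y1=0, Y2=0 — eliminated
Only N8 stuck-at-1 reproduces the observed Y1=1, Y2=0.

N8 stuck-at-1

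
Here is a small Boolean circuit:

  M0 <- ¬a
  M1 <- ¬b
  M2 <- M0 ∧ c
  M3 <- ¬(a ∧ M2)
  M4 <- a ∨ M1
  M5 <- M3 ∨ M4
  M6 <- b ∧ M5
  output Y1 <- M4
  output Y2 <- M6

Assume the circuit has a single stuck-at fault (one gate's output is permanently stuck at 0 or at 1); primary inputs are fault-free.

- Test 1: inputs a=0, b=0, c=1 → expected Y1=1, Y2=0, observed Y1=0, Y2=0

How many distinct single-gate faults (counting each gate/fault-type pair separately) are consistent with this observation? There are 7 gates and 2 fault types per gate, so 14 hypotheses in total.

2

Fault-free: M0=1, M1=1, M2=1, M3=1, M4=1, M5=1, M6=0 → Y1=1, Y2=0. Observed Y1=0, Y2=0.
  M0 stuck-at-0: output Y1=1, Y2=0 ✗
  M0 stuck-at-1: output Y1=1, Y2=0 ✗
  M1 stuck-at-0: output Y1=0, Y2=0 ✓
  M1 stuck-at-1: output Y1=1, Y2=0 ✗
  M2 stuck-at-0: output Y1=1, Y2=0 ✗
  M2 stuck-at-1: output Y1=1, Y2=0 ✗
  M3 stuck-at-0: output Y1=1, Y2=0 ✗
  M3 stuck-at-1: output Y1=1, Y2=0 ✗
  M4 stuck-at-0: output Y1=0, Y2=0 ✓
  M4 stuck-at-1: output Y1=1, Y2=0 ✗
  M5 stuck-at-0: output Y1=1, Y2=0 ✗
  M5 stuck-at-1: output Y1=1, Y2=0 ✗
  M6 stuck-at-0: output Y1=1, Y2=0 ✗
  M6 stuck-at-1: output Y1=1, Y2=1 ✗
Consistent faults: {M1 stuck-at-0, M4 stuck-at-0} — 2 in all.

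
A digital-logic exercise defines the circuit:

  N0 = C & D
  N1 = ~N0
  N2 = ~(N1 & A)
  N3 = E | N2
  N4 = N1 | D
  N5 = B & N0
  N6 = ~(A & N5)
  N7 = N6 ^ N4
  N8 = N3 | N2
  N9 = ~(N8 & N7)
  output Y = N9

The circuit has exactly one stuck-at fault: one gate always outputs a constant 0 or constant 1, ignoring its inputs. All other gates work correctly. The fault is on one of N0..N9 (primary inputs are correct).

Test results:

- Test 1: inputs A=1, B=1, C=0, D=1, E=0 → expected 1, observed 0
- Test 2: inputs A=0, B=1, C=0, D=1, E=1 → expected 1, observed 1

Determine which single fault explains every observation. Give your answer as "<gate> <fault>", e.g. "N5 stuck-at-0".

N0 stuck-at-1

Fault-free values for test 1 (A=1, B=1, C=0, D=1, E=0): N0=0, N1=1, N2=0, N3=0, N4=1, N5=0, N6=1, N7=0, N8=0, N9=1, giving Y=1. Observed 0.
Test 1: faults giving observed 0 are {N0 stuck-at-1, N9 stuck-at-0}.
Test 2 (A=0, B=1, C=0, D=1, E=1): fault-free N0=0, N1=1, N2=1, N3=1, N4=1, N5=0, N6=1, N7=0, N8=1, N9=1 → 1; observed 1. Eliminates N9 stuck-at-0.
Only N0 stuck-at-1 is consistent with every test.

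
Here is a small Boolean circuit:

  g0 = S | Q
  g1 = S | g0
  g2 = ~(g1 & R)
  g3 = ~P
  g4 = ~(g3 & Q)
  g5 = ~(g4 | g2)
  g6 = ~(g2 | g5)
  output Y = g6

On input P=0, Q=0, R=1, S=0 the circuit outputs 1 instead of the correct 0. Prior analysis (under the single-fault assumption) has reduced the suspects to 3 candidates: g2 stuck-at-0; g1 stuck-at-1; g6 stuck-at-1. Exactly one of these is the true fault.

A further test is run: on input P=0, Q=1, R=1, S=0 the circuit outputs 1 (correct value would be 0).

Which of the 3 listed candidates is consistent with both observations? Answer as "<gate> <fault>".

g6 stuck-at-1

Evaluate each candidate on input P=0, Q=1, R=1, S=0:
  g2 stuck-at-0: g0=1, g1=1, g2=0 [stuck-at-0], g3=1, g4=0, g5=1, g6=0 → 0 — eliminated
  g1 stuck-at-1: g0=1, g1=1 [stuck-at-1], g2=0, g3=1, g4=0, g5=1, g6=0 → 0 — eliminated
  g6 stuck-at-1: g0=1, g1=1, g2=0, g3=1, g4=0, g5=1, g6=1 [stuck-at-1] → 1 — matches
Only g6 stuck-at-1 reproduces the observed 1.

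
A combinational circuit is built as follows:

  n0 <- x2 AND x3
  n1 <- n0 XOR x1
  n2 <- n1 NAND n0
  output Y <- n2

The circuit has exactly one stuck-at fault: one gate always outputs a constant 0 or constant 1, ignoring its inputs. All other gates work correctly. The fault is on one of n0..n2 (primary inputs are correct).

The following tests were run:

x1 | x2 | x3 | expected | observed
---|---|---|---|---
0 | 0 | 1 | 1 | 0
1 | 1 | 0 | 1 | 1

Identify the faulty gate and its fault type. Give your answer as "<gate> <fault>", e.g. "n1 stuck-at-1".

Fault-free values for test 1 (x1=0, x2=0, x3=1): n0=0, n1=0, n2=1, giving Y=1. Observed 0.
Test 1: faults giving observed 0 are {n0 stuck-at-1, n2 stuck-at-0}.
Test 2 (x1=1, x2=1, x3=0): fault-free n0=0, n1=1, n2=1 → 1; observed 1. Eliminates n2 stuck-at-0.
Only n0 stuck-at-1 is consistent with every test.

n0 stuck-at-1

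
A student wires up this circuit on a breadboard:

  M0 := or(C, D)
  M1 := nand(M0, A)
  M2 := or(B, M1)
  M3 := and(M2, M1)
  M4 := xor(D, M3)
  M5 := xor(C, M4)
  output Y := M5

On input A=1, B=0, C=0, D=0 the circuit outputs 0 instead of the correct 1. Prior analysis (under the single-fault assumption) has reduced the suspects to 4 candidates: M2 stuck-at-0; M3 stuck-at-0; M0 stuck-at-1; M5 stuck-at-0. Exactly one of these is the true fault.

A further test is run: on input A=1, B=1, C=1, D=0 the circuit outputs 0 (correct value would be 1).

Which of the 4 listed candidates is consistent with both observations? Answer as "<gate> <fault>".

M5 stuck-at-0

Evaluate each candidate on input A=1, B=1, C=1, D=0:
  M2 stuck-at-0: M0=1, M1=0, M2=0 [stuck-at-0], M3=0, M4=0, M5=1 → 1 — eliminated
  M3 stuck-at-0: M0=1, M1=0, M2=1, M3=0 [stuck-at-0], M4=0, M5=1 → 1 — eliminated
  M0 stuck-at-1: M0=1 [stuck-at-1], M1=0, M2=1, M3=0, M4=0, M5=1 → 1 — eliminated
  M5 stuck-at-0: M0=1, M1=0, M2=1, M3=0, M4=0, M5=0 [stuck-at-0] → 0 — matches
Only M5 stuck-at-0 reproduces the observed 0.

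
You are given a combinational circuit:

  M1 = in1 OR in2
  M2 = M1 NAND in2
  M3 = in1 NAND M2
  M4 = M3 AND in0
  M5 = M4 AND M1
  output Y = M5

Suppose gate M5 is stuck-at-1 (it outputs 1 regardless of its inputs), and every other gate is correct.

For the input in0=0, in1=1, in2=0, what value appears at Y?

1

Propagate with M5 forced: M1=1, M2=1, M3=0, M4=0, M5=1 [stuck-at-1].
So Y = 1. (Without the fault it would be 0.)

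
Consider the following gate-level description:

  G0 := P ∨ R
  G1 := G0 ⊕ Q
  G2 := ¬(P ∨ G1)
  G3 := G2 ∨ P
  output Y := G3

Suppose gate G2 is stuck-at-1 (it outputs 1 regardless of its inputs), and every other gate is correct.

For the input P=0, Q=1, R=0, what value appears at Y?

Propagate with G2 forced: G0=0, G1=1, G2=1 [stuck-at-1], G3=1.
So Y = 1. (Without the fault it would be 0.)

1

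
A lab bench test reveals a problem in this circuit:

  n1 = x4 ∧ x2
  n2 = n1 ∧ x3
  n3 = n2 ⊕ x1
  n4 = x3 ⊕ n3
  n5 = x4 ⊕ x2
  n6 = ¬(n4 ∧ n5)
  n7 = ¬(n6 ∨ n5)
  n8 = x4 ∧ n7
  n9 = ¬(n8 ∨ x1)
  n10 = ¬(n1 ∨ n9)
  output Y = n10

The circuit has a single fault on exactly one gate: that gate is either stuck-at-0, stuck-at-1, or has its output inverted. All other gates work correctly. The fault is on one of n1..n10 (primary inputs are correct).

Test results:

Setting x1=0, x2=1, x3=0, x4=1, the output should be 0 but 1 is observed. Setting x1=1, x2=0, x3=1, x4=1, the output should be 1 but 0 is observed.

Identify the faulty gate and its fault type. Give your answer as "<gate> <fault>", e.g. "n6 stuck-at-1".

n10 inverted output

Fault-free values for test 1 (x1=0, x2=1, x3=0, x4=1): n1=1, n2=0, n3=0, n4=0, n5=0, n6=1, n7=0, n8=0, n9=1, n10=0, giving Y=0. Observed 1.
Test 1: faults giving observed 1 are {n10 stuck-at-1, n10 inverted output}.
Test 2 (x1=1, x2=0, x3=1, x4=1): fault-free n1=0, n2=0, n3=1, n4=0, n5=1, n6=1, n7=0, n8=0, n9=0, n10=1 → 1; observed 0. Eliminates n10 stuck-at-1.
Only n10 inverted output is consistent with every test.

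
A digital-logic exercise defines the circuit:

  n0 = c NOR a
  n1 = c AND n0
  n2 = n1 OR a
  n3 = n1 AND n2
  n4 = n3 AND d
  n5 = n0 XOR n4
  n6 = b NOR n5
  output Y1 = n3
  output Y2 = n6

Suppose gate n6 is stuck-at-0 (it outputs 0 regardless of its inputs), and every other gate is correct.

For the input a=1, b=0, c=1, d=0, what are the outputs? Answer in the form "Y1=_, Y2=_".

Y1=0, Y2=0

Propagate with n6 forced: n0=0, n1=0, n2=1, n3=0, n4=0, n5=0, n6=0 [stuck-at-0].
So the outputs are Y1=0, Y2=0. (Without the fault they would be Y1=0, Y2=1.)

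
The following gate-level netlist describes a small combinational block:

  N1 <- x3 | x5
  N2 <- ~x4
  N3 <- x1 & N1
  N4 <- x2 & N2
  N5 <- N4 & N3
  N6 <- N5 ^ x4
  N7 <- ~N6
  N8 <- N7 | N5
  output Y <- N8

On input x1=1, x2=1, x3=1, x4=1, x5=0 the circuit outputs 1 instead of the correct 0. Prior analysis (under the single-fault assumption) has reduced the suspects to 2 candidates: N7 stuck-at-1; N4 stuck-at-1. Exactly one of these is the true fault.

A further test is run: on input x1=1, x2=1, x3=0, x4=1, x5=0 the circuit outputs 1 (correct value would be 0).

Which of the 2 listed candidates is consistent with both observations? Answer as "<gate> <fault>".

Evaluate each candidate on input x1=1, x2=1, x3=0, x4=1, x5=0:
  N7 stuck-at-1: N1=0, N2=0, N3=0, N4=0, N5=0, N6=1, N7=1 [stuck-at-1], N8=1 → 1 — matches
  N4 stuck-at-1: N1=0, N2=0, N3=0, N4=1 [stuck-at-1], N5=0, N6=1, N7=0, N8=0 → 0 — eliminated
Only N7 stuck-at-1 reproduces the observed 1.

N7 stuck-at-1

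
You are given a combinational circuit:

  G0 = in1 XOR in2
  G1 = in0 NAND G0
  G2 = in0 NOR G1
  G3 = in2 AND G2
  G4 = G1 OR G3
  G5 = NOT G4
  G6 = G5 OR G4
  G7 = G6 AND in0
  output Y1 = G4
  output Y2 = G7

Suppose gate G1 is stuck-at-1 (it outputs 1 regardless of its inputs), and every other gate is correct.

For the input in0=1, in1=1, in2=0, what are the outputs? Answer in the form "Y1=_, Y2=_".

Propagate with G1 forced: G0=1, G1=1 [stuck-at-1], G2=0, G3=0, G4=1, G5=0, G6=1, G7=1.
So the outputs are Y1=1, Y2=1. (Without the fault they would be Y1=0, Y2=1.)

Y1=1, Y2=1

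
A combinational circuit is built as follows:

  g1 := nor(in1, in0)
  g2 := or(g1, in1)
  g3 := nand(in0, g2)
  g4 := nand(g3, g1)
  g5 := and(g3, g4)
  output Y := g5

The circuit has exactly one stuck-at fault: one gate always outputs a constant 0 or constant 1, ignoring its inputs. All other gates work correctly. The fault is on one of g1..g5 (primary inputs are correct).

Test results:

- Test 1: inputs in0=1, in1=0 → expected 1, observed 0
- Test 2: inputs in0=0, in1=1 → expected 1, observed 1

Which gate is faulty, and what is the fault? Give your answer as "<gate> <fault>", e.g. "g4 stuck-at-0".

g2 stuck-at-1

Fault-free values for test 1 (in0=1, in1=0): g1=0, g2=0, g3=1, g4=1, g5=1, giving Y=1. Observed 0.
Test 1: faults giving observed 0 are {g1 stuck-at-1, g2 stuck-at-1, g3 stuck-at-0, g4 stuck-at-0, g5 stuck-at-0}.
Test 2 (in0=0, in1=1): fault-free g1=0, g2=1, g3=1, g4=1, g5=1 → 1; observed 1. Eliminates g1 stuck-at-1, g3 stuck-at-0, g4 stuck-at-0, g5 stuck-at-0.
Only g2 stuck-at-1 is consistent with every test.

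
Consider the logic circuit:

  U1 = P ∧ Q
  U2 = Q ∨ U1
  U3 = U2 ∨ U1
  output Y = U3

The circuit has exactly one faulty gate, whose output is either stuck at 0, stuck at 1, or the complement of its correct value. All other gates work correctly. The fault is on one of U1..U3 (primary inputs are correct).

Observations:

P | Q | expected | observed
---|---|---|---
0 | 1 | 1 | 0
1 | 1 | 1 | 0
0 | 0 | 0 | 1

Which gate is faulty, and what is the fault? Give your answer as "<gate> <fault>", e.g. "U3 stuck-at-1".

Fault-free values for test 1 (P=0, Q=1): U1=0, U2=1, U3=1, giving Y=1. Observed 0.
Test 1: faults giving observed 0 are {U2 stuck-at-0, U2 inverted output, U3 stuck-at-0, U3 inverted output}.
Test 2 (P=1, Q=1): fault-free U1=1, U2=1, U3=1 → 1; observed 0. Eliminates U2 stuck-at-0, U2 inverted output.
Test 3 (P=0, Q=0): fault-free U1=0, U2=0, U3=0 → 0; observed 1. Eliminates U3 stuck-at-0.
Only U3 inverted output is consistent with every test.

U3 inverted output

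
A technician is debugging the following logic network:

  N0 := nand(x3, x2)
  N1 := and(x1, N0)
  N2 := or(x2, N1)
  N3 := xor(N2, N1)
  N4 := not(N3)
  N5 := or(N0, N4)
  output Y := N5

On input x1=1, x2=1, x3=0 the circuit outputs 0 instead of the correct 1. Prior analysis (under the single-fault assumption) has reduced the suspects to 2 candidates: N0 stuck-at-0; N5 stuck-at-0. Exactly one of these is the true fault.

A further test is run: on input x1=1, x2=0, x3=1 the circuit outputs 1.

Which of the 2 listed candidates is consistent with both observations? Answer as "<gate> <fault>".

Evaluate each candidate on input x1=1, x2=0, x3=1:
  N0 stuck-at-0: N0=0 [stuck-at-0], N1=0, N2=0, N3=0, N4=1, N5=1 → 1 — matches
  N5 stuck-at-0: N0=1, N1=1, N2=1, N3=0, N4=1, N5=0 [stuck-at-0] → 0 — eliminated
Only N0 stuck-at-0 reproduces the observed 1.

N0 stuck-at-0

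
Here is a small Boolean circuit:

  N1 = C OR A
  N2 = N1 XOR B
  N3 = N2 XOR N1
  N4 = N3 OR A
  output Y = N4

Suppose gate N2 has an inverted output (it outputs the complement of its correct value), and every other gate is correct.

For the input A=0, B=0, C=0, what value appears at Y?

Propagate with N2 forced: N1=0, N2=1 [inverted output], N3=1, N4=1.
So Y = 1. (Without the fault it would be 0.)

1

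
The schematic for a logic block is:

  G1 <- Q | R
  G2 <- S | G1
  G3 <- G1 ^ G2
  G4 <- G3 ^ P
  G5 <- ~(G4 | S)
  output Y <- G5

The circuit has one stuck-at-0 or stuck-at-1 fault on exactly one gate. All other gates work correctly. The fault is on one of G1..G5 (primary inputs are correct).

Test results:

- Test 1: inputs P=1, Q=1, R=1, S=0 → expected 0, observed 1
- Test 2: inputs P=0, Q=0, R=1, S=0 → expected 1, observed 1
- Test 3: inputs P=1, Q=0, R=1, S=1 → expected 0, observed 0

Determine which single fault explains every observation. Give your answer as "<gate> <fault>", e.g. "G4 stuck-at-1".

G4 stuck-at-0

Fault-free values for test 1 (P=1, Q=1, R=1, S=0): G1=1, G2=1, G3=0, G4=1, G5=0, giving Y=0. Observed 1.
Test 1: faults giving observed 1 are {G2 stuck-at-0, G3 stuck-at-1, G4 stuck-at-0, G5 stuck-at-1}.
Test 2 (P=0, Q=0, R=1, S=0): fault-free G1=1, G2=1, G3=0, G4=0, G5=1 → 1; observed 1. Eliminates G2 stuck-at-0, G3 stuck-at-1.
Test 3 (P=1, Q=0, R=1, S=1): fault-free G1=1, G2=1, G3=0, G4=1, G5=0 → 0; observed 0. Eliminates G5 stuck-at-1.
Only G4 stuck-at-0 is consistent with every test.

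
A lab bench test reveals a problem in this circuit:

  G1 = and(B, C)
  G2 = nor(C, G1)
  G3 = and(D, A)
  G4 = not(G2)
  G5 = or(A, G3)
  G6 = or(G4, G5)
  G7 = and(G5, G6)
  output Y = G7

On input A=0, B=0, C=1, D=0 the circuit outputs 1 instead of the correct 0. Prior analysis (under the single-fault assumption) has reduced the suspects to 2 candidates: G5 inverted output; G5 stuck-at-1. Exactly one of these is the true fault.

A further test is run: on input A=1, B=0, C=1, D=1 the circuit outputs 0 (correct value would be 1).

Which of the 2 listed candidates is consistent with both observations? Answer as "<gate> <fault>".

Evaluate each candidate on input A=1, B=0, C=1, D=1:
  G5 inverted output: G1=0, G2=0, G3=1, G4=1, G5=0 [inverted output], G6=1, G7=0 → 0 — matches
  G5 stuck-at-1: G1=0, G2=0, G3=1, G4=1, G5=1 [stuck-at-1], G6=1, G7=1 → 1 — eliminated
Only G5 inverted output reproduces the observed 0.

G5 inverted output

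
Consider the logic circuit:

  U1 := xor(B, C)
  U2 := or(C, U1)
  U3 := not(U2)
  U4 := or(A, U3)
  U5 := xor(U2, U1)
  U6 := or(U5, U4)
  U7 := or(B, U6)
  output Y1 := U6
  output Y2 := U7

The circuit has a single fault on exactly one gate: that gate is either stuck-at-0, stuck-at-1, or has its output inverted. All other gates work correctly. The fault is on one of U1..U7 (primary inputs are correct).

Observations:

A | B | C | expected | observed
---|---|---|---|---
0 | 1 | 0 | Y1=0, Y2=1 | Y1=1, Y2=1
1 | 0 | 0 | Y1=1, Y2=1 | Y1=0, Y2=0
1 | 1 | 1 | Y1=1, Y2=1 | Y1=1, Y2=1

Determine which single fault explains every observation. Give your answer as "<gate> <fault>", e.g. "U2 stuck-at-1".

U4 inverted output

Fault-free values for test 1 (A=0, B=1, C=0): U1=1, U2=1, U3=0, U4=0, U5=0, U6=0, U7=1, giving Y1=0, Y2=1. Observed Y1=1, Y2=1.
Test 1: faults giving observed Y1=1, Y2=1 are {U1 stuck-at-0, U1 inverted output, U2 stuck-at-0, U2 inverted output, U3 stuck-at-1, U3 inverted output, U4 stuck-at-1, U4 inverted output, U5 stuck-at-1, U5 inverted output, U6 stuck-at-1, U6 inverted output}.
Test 2 (A=1, B=0, C=0): fault-free U1=0, U2=0, U3=1, U4=1, U5=0, U6=1, U7=1 → Y1=1, Y2=1; observed Y1=0, Y2=0. Eliminates U1 stuck-at-0, U1 inverted output, U2 stuck-at-0, U2 inverted output, U3 stuck-at-1, U3 inverted output, U4 stuck-at-1, U5 stuck-at-1, U5 inverted output, U6 stuck-at-1.
Test 3 (A=1, B=1, C=1): fault-free U1=0, U2=1, U3=0, U4=1, U5=1, U6=1, U7=1 → Y1=1, Y2=1; observed Y1=1, Y2=1. Eliminates U6 inverted output.
Only U4 inverted output is consistent with every test.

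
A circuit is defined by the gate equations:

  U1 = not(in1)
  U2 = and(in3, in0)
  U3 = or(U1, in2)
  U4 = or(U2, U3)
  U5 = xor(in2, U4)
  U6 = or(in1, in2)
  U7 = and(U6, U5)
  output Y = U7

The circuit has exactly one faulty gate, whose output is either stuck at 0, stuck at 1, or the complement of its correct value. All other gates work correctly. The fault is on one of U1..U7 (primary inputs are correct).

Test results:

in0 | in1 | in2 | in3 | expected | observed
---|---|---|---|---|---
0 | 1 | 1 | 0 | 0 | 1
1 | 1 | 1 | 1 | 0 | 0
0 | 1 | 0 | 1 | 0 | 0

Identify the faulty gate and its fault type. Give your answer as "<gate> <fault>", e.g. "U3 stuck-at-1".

Fault-free values for test 1 (in0=0, in1=1, in2=1, in3=0): U1=0, U2=0, U3=1, U4=1, U5=0, U6=1, U7=0, giving Y=0. Observed 1.
Test 1: faults giving observed 1 are {U3 stuck-at-0, U3 inverted output, U4 stuck-at-0, U4 inverted output, U5 stuck-at-1, U5 inverted output, U7 stuck-at-1, U7 inverted output}.
Test 2 (in0=1, in1=1, in2=1, in3=1): fault-free U1=0, U2=1, U3=1, U4=1, U5=0, U6=1, U7=0 → 0; observed 0. Eliminates U4 stuck-at-0, U4 inverted output, U5 stuck-at-1, U5 inverted output, U7 stuck-at-1, U7 inverted output.
Test 3 (in0=0, in1=1, in2=0, in3=1): fault-free U1=0, U2=0, U3=0, U4=0, U5=0, U6=1, U7=0 → 0; observed 0. Eliminates U3 inverted output.
Only U3 stuck-at-0 is consistent with every test.

U3 stuck-at-0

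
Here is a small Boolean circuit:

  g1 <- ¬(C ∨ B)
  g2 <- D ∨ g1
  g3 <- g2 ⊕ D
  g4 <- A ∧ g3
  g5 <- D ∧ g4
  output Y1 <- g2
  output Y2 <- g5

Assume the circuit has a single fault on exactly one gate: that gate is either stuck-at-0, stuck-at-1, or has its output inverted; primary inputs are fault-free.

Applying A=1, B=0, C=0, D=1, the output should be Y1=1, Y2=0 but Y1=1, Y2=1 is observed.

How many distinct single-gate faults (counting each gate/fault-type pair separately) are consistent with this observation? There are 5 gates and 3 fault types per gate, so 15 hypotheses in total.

Fault-free: g1=1, g2=1, g3=0, g4=0, g5=0 → Y1=1, Y2=0. Observed Y1=1, Y2=1.
  g1: none of the 3 fault types match ✗
  g2: none of the 3 fault types match ✗
  g3: stuck-at-1, inverted output ✓; others ✗
  g4: stuck-at-1, inverted output ✓; others ✗
  g5: stuck-at-1, inverted output ✓; others ✗
Consistent faults: {g3 stuck-at-1, g3 inverted output, g4 stuck-at-1, g4 inverted output, g5 stuck-at-1, g5 inverted output} — 6 in all.

6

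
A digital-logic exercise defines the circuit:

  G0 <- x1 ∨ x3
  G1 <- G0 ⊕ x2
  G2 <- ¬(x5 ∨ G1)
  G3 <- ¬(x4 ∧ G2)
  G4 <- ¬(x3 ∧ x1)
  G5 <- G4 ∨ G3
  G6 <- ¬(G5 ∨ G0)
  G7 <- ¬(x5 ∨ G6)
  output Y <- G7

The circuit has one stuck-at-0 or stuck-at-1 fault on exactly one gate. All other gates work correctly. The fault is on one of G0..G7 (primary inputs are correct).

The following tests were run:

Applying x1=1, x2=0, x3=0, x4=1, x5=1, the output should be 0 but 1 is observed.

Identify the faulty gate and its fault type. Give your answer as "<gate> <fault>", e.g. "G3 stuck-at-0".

Fault-free values for test 1 (x1=1, x2=0, x3=0, x4=1, x5=1): G0=1, G1=1, G2=0, G3=1, G4=1, G5=1, G6=0, G7=0, giving Y=0. Observed 1.
Test 1: faults giving observed 1 are {G7 stuck-at-1}.
Only G7 stuck-at-1 is consistent with every test.

G7 stuck-at-1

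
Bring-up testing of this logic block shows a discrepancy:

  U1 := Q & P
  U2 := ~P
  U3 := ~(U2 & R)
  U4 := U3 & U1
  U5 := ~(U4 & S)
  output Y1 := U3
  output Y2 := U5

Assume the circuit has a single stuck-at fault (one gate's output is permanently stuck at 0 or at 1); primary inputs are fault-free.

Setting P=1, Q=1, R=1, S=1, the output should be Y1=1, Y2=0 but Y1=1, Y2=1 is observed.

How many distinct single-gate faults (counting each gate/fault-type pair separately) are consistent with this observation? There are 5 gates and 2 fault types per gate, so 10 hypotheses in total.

3

Fault-free: U1=1, U2=0, U3=1, U4=1, U5=0 → Y1=1, Y2=0. Observed Y1=1, Y2=1.
  U1 stuck-at-0: output Y1=1, Y2=1 ✓
  U1 stuck-at-1: output Y1=1, Y2=0 ✗
  U2 stuck-at-0: output Y1=1, Y2=0 ✗
  U2 stuck-at-1: output Y1=0, Y2=1 ✗
  U3 stuck-at-0: output Y1=0, Y2=1 ✗
  U3 stuck-at-1: output Y1=1, Y2=0 ✗
  U4 stuck-at-0: output Y1=1, Y2=1 ✓
  U4 stuck-at-1: output Y1=1, Y2=0 ✗
  U5 stuck-at-0: output Y1=1, Y2=0 ✗
  U5 stuck-at-1: output Y1=1, Y2=1 ✓
Consistent faults: {U1 stuck-at-0, U4 stuck-at-0, U5 stuck-at-1} — 3 in all.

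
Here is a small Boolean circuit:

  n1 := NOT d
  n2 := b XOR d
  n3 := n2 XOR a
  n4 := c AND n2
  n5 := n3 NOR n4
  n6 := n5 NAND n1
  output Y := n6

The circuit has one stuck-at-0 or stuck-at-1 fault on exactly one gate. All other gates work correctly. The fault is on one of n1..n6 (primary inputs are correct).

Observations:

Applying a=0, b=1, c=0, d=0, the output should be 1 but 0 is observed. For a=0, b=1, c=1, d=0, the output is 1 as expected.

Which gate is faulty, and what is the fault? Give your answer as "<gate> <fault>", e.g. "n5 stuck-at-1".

Fault-free values for test 1 (a=0, b=1, c=0, d=0): n1=1, n2=1, n3=1, n4=0, n5=0, n6=1, giving Y=1. Observed 0.
Test 1: faults giving observed 0 are {n2 stuck-at-0, n3 stuck-at-0, n5 stuck-at-1, n6 stuck-at-0}.
Test 2 (a=0, b=1, c=1, d=0): fault-free n1=1, n2=1, n3=1, n4=1, n5=0, n6=1 → 1; observed 1. Eliminates n2 stuck-at-0, n5 stuck-at-1, n6 stuck-at-0.
Only n3 stuck-at-0 is consistent with every test.

n3 stuck-at-0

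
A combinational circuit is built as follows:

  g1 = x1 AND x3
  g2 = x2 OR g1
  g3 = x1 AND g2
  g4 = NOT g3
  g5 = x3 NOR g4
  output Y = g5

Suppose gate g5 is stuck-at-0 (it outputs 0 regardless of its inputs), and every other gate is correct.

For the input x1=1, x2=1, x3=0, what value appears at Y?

Propagate with g5 forced: g1=0, g2=1, g3=1, g4=0, g5=0 [stuck-at-0].
So Y = 0. (Without the fault it would be 1.)

0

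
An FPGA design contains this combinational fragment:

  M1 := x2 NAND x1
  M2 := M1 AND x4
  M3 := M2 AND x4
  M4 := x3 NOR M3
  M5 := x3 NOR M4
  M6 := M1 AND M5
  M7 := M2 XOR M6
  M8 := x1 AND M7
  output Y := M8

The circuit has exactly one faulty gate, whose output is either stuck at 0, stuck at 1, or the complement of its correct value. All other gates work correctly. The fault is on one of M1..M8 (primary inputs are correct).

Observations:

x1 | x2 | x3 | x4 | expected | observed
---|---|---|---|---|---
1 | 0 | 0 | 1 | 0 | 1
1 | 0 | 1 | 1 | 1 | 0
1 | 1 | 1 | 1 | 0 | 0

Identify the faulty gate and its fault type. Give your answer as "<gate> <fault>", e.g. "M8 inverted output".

M5 inverted output

Fault-free values for test 1 (x1=1, x2=0, x3=0, x4=1): M1=1, M2=1, M3=1, M4=0, M5=1, M6=1, M7=0, M8=0, giving Y=0. Observed 1.
Test 1: faults giving observed 1 are {M3 stuck-at-0, M3 inverted output, M4 stuck-at-1, M4 inverted output, M5 stuck-at-0, M5 inverted output, M6 stuck-at-0, M6 inverted output, M7 stuck-at-1, M7 inverted output, M8 stuck-at-1, M8 inverted output}.
Test 2 (x1=1, x2=0, x3=1, x4=1): fault-free M1=1, M2=1, M3=1, M4=0, M5=0, M6=0, M7=1, M8=1 → 1; observed 0. Eliminates M3 stuck-at-0, M3 inverted output, M4 stuck-at-1, M4 inverted output, M5 stuck-at-0, M6 stuck-at-0, M7 stuck-at-1, M8 stuck-at-1.
Test 3 (x1=1, x2=1, x3=1, x4=1): fault-free M1=0, M2=0, M3=0, M4=0, M5=0, M6=0, M7=0, M8=0 → 0; observed 0. Eliminates M6 inverted output, M7 inverted output, M8 inverted output.
Only M5 inverted output is consistent with every test.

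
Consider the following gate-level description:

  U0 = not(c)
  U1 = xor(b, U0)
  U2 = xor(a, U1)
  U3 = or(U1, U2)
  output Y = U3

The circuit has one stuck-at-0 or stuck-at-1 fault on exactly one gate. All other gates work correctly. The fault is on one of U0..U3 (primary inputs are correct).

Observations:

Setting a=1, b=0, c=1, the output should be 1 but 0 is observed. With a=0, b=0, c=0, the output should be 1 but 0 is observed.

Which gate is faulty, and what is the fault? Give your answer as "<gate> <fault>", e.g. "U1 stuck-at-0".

Fault-free values for test 1 (a=1, b=0, c=1): U0=0, U1=0, U2=1, U3=1, giving Y=1. Observed 0.
Test 1: faults giving observed 0 are {U2 stuck-at-0, U3 stuck-at-0}.
Test 2 (a=0, b=0, c=0): fault-free U0=1, U1=1, U2=1, U3=1 → 1; observed 0. Eliminates U2 stuck-at-0.
Only U3 stuck-at-0 is consistent with every test.

U3 stuck-at-0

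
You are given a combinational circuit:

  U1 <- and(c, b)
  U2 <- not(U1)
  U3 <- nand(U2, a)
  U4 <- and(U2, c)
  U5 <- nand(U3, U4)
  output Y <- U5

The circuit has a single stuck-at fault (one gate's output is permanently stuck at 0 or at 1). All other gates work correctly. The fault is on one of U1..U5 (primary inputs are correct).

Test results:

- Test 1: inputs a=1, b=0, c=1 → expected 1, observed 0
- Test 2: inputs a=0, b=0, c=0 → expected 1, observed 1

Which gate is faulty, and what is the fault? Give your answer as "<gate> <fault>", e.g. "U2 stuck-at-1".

Fault-free values for test 1 (a=1, b=0, c=1): U1=0, U2=1, U3=0, U4=1, U5=1, giving Y=1. Observed 0.
Test 1: faults giving observed 0 are {U3 stuck-at-1, U5 stuck-at-0}.
Test 2 (a=0, b=0, c=0): fault-free U1=0, U2=1, U3=1, U4=0, U5=1 → 1; observed 1. Eliminates U5 stuck-at-0.
Only U3 stuck-at-1 is consistent with every test.

U3 stuck-at-1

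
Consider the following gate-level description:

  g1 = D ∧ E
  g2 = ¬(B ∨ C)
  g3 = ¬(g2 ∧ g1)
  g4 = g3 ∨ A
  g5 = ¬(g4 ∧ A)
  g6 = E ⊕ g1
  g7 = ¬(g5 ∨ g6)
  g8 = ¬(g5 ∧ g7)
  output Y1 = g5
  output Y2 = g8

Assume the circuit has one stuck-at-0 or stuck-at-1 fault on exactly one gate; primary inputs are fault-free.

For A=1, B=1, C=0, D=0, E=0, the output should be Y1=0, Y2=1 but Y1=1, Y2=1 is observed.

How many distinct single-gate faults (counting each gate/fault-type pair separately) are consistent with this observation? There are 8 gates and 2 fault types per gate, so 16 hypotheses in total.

2

Fault-free: g1=0, g2=0, g3=1, g4=1, g5=0, g6=0, g7=1, g8=1 → Y1=0, Y2=1. Observed Y1=1, Y2=1.
  g1: none of the 2 fault types match ✗
  g2: none of the 2 fault types match ✗
  g3: none of the 2 fault types match ✗
  g4: stuck-at-0 ✓; others ✗
  g5: stuck-at-1 ✓; others ✗
  g6: none of the 2 fault types match ✗
  g7: none of the 2 fault types match ✗
  g8: none of the 2 fault types match ✗
Consistent faults: {g4 stuck-at-0, g5 stuck-at-1} — 2 in all.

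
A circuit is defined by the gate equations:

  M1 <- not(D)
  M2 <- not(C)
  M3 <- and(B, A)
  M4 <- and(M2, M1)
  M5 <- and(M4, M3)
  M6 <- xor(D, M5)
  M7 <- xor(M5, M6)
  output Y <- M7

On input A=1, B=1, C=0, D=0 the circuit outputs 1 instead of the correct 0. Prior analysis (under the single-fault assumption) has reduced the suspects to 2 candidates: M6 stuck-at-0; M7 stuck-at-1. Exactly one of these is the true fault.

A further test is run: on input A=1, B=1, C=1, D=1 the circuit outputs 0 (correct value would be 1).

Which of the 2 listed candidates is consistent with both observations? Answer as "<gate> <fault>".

M6 stuck-at-0

Evaluate each candidate on input A=1, B=1, C=1, D=1:
  M6 stuck-at-0: M1=0, M2=0, M3=1, M4=0, M5=0, M6=0 [stuck-at-0], M7=0 → 0 — matches
  M7 stuck-at-1: M1=0, M2=0, M3=1, M4=0, M5=0, M6=1, M7=1 [stuck-at-1] → 1 — eliminated
Only M6 stuck-at-0 reproduces the observed 0.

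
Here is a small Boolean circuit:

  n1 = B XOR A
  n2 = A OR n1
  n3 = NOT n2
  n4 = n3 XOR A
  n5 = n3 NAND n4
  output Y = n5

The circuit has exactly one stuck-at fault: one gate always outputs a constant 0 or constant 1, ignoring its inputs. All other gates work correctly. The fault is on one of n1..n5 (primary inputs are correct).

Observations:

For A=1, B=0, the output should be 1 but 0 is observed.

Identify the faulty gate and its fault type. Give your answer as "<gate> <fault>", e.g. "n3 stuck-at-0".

n5 stuck-at-0

Fault-free values for test 1 (A=1, B=0): n1=1, n2=1, n3=0, n4=1, n5=1, giving Y=1. Observed 0.
Test 1: faults giving observed 0 are {n5 stuck-at-0}.
Only n5 stuck-at-0 is consistent with every test.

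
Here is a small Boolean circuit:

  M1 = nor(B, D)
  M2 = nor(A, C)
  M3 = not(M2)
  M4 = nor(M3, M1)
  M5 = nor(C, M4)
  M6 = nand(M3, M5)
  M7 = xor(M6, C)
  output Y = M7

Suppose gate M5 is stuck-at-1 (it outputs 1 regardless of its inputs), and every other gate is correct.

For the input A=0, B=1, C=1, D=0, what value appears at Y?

1

Propagate with M5 forced: M1=0, M2=0, M3=1, M4=0, M5=1 [stuck-at-1], M6=0, M7=1.
So Y = 1. (Without the fault it would be 0.)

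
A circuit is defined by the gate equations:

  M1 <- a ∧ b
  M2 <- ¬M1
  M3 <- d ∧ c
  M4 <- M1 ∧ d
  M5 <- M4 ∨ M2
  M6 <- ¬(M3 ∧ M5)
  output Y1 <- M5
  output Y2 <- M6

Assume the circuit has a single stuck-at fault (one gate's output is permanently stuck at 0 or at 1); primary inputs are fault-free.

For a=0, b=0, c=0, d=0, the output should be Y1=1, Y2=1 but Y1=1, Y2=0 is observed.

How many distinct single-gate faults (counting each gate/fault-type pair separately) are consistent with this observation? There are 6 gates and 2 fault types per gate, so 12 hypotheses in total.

2

Fault-free: M1=0, M2=1, M3=0, M4=0, M5=1, M6=1 → Y1=1, Y2=1. Observed Y1=1, Y2=0.
  M1 stuck-at-0: output Y1=1, Y2=1 ✗
  M1 stuck-at-1: output Y1=0, Y2=1 ✗
  M2 stuck-at-0: output Y1=0, Y2=1 ✗
  M2 stuck-at-1: output Y1=1, Y2=1 ✗
  M3 stuck-at-0: output Y1=1, Y2=1 ✗
  M3 stuck-at-1: output Y1=1, Y2=0 ✓
  M4 stuck-at-0: output Y1=1, Y2=1 ✗
  M4 stuck-at-1: output Y1=1, Y2=1 ✗
  M5 stuck-at-0: output Y1=0, Y2=1 ✗
  M5 stuck-at-1: output Y1=1, Y2=1 ✗
  M6 stuck-at-0: output Y1=1, Y2=0 ✓
  M6 stuck-at-1: output Y1=1, Y2=1 ✗
Consistent faults: {M3 stuck-at-1, M6 stuck-at-0} — 2 in all.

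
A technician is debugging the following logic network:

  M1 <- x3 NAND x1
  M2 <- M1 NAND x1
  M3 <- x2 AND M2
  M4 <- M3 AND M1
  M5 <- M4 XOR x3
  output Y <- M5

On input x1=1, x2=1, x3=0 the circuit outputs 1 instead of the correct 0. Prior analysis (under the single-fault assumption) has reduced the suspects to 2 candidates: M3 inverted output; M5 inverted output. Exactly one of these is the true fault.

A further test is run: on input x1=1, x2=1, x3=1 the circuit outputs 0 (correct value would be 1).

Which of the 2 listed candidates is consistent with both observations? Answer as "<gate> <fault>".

Evaluate each candidate on input x1=1, x2=1, x3=1:
  M3 inverted output: M1=0, M2=1, M3=0 [inverted output], M4=0, M5=1 → 1 — eliminated
  M5 inverted output: M1=0, M2=1, M3=1, M4=0, M5=0 [inverted output] → 0 — matches
Only M5 inverted output reproduces the observed 0.

M5 inverted output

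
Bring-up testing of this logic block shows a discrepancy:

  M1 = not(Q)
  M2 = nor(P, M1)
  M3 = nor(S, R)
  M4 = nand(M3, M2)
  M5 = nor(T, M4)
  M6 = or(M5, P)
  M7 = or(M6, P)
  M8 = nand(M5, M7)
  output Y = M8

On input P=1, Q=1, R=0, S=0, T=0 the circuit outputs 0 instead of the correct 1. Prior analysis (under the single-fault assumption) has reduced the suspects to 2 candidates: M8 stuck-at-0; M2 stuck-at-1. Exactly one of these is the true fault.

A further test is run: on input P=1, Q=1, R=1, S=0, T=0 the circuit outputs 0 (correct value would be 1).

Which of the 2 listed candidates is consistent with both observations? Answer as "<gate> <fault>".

Evaluate each candidate on input P=1, Q=1, R=1, S=0, T=0:
  M8 stuck-at-0: M1=0, M2=0, M3=0, M4=1, M5=0, M6=1, M7=1, M8=0 [stuck-at-0] → 0 — matches
  M2 stuck-at-1: M1=0, M2=1 [stuck-at-1], M3=0, M4=1, M5=0, M6=1, M7=1, M8=1 → 1 — eliminated
Only M8 stuck-at-0 reproduces the observed 0.

M8 stuck-at-0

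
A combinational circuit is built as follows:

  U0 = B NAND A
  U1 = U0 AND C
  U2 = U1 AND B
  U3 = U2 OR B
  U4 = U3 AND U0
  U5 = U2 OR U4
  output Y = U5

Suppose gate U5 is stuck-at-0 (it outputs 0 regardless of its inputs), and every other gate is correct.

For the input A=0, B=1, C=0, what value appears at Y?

Propagate with U5 forced: U0=1, U1=0, U2=0, U3=1, U4=1, U5=0 [stuck-at-0].
So Y = 0. (Without the fault it would be 1.)

0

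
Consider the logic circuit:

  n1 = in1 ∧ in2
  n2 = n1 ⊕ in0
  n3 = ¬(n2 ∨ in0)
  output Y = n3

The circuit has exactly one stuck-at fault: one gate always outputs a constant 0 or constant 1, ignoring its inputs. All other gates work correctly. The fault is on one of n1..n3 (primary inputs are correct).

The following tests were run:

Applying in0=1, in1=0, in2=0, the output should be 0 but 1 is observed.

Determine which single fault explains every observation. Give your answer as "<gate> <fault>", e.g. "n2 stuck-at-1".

n3 stuck-at-1

Fault-free values for test 1 (in0=1, in1=0, in2=0): n1=0, n2=1, n3=0, giving Y=0. Observed 1.
Test 1: faults giving observed 1 are {n3 stuck-at-1}.
Only n3 stuck-at-1 is consistent with every test.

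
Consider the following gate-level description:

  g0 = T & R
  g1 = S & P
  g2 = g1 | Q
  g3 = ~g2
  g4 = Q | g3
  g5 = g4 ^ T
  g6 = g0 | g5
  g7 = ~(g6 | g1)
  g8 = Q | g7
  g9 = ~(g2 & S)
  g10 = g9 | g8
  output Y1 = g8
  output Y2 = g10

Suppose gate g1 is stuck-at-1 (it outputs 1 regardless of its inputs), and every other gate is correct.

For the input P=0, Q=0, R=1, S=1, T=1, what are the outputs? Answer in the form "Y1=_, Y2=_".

Propagate with g1 forced: g0=1, g1=1 [stuck-at-1], g2=1, g3=0, g4=0, g5=1, g6=1, g7=0, g8=0, g9=0, g10=0.
So the outputs are Y1=0, Y2=0. (Without the fault they would be Y1=0, Y2=1.)

Y1=0, Y2=0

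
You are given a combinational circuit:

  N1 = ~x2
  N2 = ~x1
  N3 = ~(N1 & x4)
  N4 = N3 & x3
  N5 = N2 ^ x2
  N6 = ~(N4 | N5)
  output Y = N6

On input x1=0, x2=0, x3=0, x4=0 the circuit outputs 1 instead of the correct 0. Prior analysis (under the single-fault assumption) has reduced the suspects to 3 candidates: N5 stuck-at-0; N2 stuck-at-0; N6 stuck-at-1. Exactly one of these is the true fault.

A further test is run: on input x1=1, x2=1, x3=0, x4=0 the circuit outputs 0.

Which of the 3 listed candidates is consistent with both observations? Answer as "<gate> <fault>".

Evaluate each candidate on input x1=1, x2=1, x3=0, x4=0:
  N5 stuck-at-0: N1=0, N2=0, N3=1, N4=0, N5=0 [stuck-at-0], N6=1 → 1 — eliminated
  N2 stuck-at-0: N1=0, N2=0 [stuck-at-0], N3=1, N4=0, N5=1, N6=0 → 0 — matches
  N6 stuck-at-1: N1=0, N2=0, N3=1, N4=0, N5=1, N6=1 [stuck-at-1] → 1 — eliminated
Only N2 stuck-at-0 reproduces the observed 0.

N2 stuck-at-0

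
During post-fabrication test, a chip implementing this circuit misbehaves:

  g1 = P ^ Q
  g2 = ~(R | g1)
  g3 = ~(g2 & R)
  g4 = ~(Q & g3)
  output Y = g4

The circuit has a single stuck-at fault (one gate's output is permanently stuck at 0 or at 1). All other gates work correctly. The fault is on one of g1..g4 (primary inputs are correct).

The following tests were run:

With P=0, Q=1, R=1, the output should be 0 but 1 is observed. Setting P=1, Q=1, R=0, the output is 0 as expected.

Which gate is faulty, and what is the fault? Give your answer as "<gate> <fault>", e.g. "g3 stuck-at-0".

Fault-free values for test 1 (P=0, Q=1, R=1): g1=1, g2=0, g3=1, g4=0, giving Y=0. Observed 1.
Test 1: faults giving observed 1 are {g2 stuck-at-1, g3 stuck-at-0, g4 stuck-at-1}.
Test 2 (P=1, Q=1, R=0): fault-free g1=0, g2=1, g3=1, g4=0 → 0; observed 0. Eliminates g3 stuck-at-0, g4 stuck-at-1.
Only g2 stuck-at-1 is consistent with every test.

g2 stuck-at-1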